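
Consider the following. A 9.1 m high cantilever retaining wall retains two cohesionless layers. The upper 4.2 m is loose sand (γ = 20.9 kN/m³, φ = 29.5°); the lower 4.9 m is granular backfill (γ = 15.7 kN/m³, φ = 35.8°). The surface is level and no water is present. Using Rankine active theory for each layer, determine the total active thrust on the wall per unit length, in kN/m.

225 kN/m

K_a1 = tan²(45°−29.5°/2) = 0.3401; K_a2 = tan²(45°−35.8°/2) = 0.2619.
Layer 1: σ at base = K_a1 γ₁ h₁ = 29.85 kPa; P₁ = ½×29.85×4.2 = 62.69.
Layer 2: σ_v at top = γ₁h₁ = 87.78; σ_h top = K_a2×87.78 = 22.99; σ_h base = K_a2×(87.78+15.7×4.9) = 43.13.
P₂ = ½(22.99+43.13)×4.9 = 162.0. Total P_a = 62.69+162.0 = 224.7 kN/m.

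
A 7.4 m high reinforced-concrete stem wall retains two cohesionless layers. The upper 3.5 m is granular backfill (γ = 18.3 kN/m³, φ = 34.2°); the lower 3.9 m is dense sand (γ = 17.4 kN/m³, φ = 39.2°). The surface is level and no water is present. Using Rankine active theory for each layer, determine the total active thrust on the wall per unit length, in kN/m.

118 kN/m

K_a1 = tan²(45°−34.2°/2) = 0.2803; K_a2 = tan²(45°−39.2°/2) = 0.2255.
Layer 1: σ at base = K_a1 γ₁ h₁ = 17.96 kPa; P₁ = ½×17.96×3.5 = 31.42.
Layer 2: σ_v at top = γ₁h₁ = 64.05; σ_h top = K_a2×64.05 = 14.44; σ_h base = K_a2×(64.05+17.4×3.9) = 29.74.
P₂ = ½(14.44+29.74)×3.9 = 86.16. Total P_a = 31.42+86.16 = 117.6 kN/m.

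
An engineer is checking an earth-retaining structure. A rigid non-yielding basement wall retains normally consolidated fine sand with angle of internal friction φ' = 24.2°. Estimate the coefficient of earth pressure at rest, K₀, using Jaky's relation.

0.590

K₀ = 1 − sin φ' = 1 − sin 24.2° = 0.5901.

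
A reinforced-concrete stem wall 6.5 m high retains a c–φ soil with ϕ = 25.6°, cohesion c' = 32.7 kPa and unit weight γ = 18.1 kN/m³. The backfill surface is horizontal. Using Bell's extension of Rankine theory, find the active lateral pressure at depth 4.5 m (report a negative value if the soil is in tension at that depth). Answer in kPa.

K_a = (1 − sin φ)/(1 + sin φ) = 0.3966.
σ_a = K_a γ z − 2c√K_a = 0.3966×18.1×4.5 − 2×32.7×0.6297 = -8.884 kPa.

-8.88 kPa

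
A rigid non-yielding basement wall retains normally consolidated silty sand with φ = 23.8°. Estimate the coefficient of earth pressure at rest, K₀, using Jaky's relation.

K₀ = 1 − sin φ' = 1 − sin 23.8° = 0.5965.

0.596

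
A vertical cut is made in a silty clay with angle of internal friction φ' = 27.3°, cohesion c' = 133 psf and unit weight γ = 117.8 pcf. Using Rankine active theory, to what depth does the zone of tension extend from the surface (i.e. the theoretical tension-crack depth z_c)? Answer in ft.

3.71 ft

K_a = tan²(45° − 27.3°/2) = 0.3711; √K_a = 0.6092.
The active pressure is zero where K_a γ z = 2c√K_a, so z_c = 2c/(γ√K_a) = 2×133/(117.8×0.6092) = 3.707 ft.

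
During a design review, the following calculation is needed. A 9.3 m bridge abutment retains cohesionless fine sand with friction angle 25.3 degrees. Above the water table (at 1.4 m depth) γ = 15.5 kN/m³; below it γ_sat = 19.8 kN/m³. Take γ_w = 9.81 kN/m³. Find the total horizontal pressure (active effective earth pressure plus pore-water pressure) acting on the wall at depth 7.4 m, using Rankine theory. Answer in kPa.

91.6 kPa

K_a = (1 − sin φ)/(1 + sin φ) = 0.4012.
γ' = 19.8 − 9.81 = 9.990 kN/m³.
Effective vertical stress at 7.4 m: σ'_v = 15.5×1.4 + 9.990×6.00 = 81.64 kPa.
σ'_h = K_a σ'_v = 0.4012 × 81.64 = 32.75 kPa; u = γ_w × 6.00 = 58.86 kPa.
Total σ_h = 32.75 + 58.86 = 91.61 kPa.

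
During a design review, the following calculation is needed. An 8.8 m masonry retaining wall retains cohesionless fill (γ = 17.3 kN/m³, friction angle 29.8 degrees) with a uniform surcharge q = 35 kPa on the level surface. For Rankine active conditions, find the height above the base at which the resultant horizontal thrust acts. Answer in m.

3.40 m

K_a = 0.3360.
Triangular part P₁ = ½K_aγH² = 225.1 at H/3 = 2.933 m; rectangular part P₂ = K_a q H = 103.5 at H/2 = 4.400 m.
ȳ = (P₁·2.933 + P₂·4.400)/(P₁+P₂) = 3.395 m.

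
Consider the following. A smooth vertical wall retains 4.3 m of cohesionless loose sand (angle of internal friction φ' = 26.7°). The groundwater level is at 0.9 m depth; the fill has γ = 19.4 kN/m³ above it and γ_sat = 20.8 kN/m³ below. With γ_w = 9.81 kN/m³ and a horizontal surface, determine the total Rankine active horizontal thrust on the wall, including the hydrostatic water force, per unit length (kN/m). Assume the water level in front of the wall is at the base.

K_a = tan²(45° − φ/2) = 0.3800.
γ' = 20.8 − 9.81 = 10.99 kN/m³. Depth below WT = 3.4 m.
σ'_h at WT = K_a γ d_w = 6.634 kPa; at base = 6.634 + K_a γ' × 3.4 = 20.83 kPa.
P₁ (0–0.9 m) = ½×6.634×0.9 = 2.985. P₂ (0.9–4.3 m) = ½(6.634+20.83)×3.4 = 46.69.
P_w = ½ γ_w h₂² = 0.5×9.81×3.4² = 56.70. Total = 2.985+46.69+56.70 = 106.4 kN/m.

106 kN/m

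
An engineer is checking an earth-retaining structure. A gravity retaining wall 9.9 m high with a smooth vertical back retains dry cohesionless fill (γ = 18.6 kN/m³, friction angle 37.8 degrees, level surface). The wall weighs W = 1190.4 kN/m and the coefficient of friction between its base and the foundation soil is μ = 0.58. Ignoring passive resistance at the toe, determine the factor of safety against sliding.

3.16

K_a = tan²(45° − 37.8°/2) = 0.2400.
P_a = ½K_aγH² = 0.5×0.2400×18.6×9.9² = 218.8 kN/m, acting at H/3 = 3.300 m above the base.
FS_sliding = μW / P_a = 0.58×1190.4 / 218.8 = 3.156.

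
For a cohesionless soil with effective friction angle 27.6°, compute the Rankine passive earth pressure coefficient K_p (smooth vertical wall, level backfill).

2.73

K_p = (1 + sin φ)/(1 − sin φ) = tan²(45° + 27.6°/2) = 2.726.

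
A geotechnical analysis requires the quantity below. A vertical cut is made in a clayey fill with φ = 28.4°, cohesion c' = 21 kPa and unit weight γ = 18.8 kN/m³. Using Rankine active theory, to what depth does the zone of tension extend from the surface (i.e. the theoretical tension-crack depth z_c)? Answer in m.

K_a = tan²(45° − 28.4°/2) = 0.3554; √K_a = 0.5961.
The active pressure is zero where K_a γ z = 2c√K_a, so z_c = 2c/(γ√K_a) = 2×21/(18.8×0.5961) = 3.748 m.

3.75 m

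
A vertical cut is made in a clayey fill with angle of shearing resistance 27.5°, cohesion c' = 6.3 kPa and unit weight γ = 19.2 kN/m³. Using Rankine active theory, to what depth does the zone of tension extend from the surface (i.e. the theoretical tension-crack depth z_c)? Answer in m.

K_a = tan²(45° − 27.5°/2) = 0.3682; √K_a = 0.6068.
The active pressure is zero where K_a γ z = 2c√K_a, so z_c = 2c/(γ√K_a) = 2×6.3/(19.2×0.6068) = 1.081 m.

1.08 m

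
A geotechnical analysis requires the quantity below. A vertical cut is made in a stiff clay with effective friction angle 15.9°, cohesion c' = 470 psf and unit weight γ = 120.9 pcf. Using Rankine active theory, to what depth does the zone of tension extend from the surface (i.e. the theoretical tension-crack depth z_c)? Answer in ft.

K_a = tan²(45° − 15.9°/2) = 0.5699; √K_a = 0.7549.
The active pressure is zero where K_a γ z = 2c√K_a, so z_c = 2c/(γ√K_a) = 2×470/(120.9×0.7549) = 10.30 ft.

10.3 ft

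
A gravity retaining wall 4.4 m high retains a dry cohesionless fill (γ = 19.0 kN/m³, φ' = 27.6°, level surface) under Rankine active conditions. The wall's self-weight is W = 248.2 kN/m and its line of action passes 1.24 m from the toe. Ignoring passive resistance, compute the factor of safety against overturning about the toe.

K_a = tan²(45° − 27.6°/2) = 0.3668.
P_a = ½K_aγH² = 0.5×0.3668×19.0×4.4² = 67.46 kN/m, acting at H/3 = 1.467 m above the base.
Overturning moment M_o = P_a × H/3 = 67.46 × 1.467 = 98.94.
Resisting moment M_r = W × 1.24 = 248.2 × 1.24 = 307.8.
FS_overturning = M_r/M_o = 307.8/98.94 = 3.111.

3.11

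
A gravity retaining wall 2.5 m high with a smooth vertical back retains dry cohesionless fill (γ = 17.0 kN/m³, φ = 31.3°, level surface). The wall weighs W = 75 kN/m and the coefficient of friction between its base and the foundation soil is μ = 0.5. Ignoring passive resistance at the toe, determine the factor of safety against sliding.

K_a = tan²(45° − 31.3°/2) = 0.3162.
P_a = ½K_aγH² = 0.5×0.3162×17.0×2.5² = 16.80 kN/m, acting at H/3 = 0.8333 m above the base.
FS_sliding = μW / P_a = 0.5×75 / 16.80 = 2.232.

2.23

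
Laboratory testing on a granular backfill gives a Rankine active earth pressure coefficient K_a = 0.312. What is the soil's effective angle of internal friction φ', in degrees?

K_a = tan²(45° − φ/2) ⇒ 45° − φ/2 = arctan(√0.312) = 29.19°.
φ = 2(45° − 29.19°) = 31.63°.

31.6°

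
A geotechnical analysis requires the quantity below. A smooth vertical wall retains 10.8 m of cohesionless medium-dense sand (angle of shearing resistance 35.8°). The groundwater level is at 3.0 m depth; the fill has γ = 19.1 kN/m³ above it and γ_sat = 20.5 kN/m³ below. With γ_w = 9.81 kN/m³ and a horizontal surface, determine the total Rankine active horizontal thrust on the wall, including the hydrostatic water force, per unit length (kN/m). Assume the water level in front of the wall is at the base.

K_a = tan²(45° − φ/2) = 0.2619.
γ' = 20.5 − 9.81 = 10.69 kN/m³. Depth below WT = 7.8 m.
σ'_h at WT = K_a γ d_w = 15.00 kPa; at base = 15.00 + K_a γ' × 7.8 = 36.84 kPa.
P₁ (0–3.0 m) = ½×15.00×3.0 = 22.51. P₂ (3.0–10.8 m) = ½(15.00+36.84)×7.8 = 202.2.
P_w = ½ γ_w h₂² = 0.5×9.81×7.8² = 298.4. Total = 22.51+202.2+298.4 = 523.1 kN/m.

523 kN/m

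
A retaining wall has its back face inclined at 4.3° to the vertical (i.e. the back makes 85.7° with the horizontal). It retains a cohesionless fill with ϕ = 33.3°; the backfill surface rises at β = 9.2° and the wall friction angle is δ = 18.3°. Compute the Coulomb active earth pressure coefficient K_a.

0.330

K_a = sin²(α+φ) / [sin²α · sin(α−δ) · (1 + √{sin(φ+δ)sin(φ−β) / (sin(α−δ)sin(α+β))})²].
With α = 85.7°, φ = 33.3°, δ = 18.3°, β = 9.2°: K_a = 0.3297.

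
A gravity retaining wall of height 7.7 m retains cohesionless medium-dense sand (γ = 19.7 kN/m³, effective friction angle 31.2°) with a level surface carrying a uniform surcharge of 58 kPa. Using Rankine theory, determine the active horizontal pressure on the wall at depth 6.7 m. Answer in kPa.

K_a = (1 − sin φ)/(1 + sin φ) = 0.3175.
σ_v = γz + q = 19.7 × 6.7 + 58 = 190.0 kPa.
σ_h = K_a σ_v = 0.3175 × 190.0 = 60.32 kPa.

60.3 kPa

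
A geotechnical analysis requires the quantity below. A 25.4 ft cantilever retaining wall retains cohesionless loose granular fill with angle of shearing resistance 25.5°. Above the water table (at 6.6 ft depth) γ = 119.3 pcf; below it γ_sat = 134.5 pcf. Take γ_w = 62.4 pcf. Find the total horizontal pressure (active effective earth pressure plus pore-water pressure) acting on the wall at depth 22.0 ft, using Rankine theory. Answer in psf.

K_a = (1 − sin φ)/(1 + sin φ) = 0.3981.
γ' = 134.5 − 62.4 = 72.10 pcf.
Effective vertical stress at 22.0 ft: σ'_v = 119.3×6.6 + 72.10×15.4 = 1898 psf.
σ'_h = K_a σ'_v = 0.3981 × 1898 = 755.5 psf; u = γ_w × 15.4 = 961.0 psf.
Total σ_h = 755.5 + 961.0 = 1716 psf.

1720 psf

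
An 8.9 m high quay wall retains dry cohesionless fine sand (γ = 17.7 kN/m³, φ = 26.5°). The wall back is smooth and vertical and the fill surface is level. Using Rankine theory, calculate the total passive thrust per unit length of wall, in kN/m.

K_p = tan²(45° + φ/2) = 2.611.
P_p = ½ K_p γ H² = 0.5 × 2.611 × 17.7 × 8.9² = 1831 kN/m.

1830 kN/m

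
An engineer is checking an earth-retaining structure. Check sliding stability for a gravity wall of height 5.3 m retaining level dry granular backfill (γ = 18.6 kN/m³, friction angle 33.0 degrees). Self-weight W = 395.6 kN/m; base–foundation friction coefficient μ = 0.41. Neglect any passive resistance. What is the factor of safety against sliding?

K_a = tan²(45° − 33.0°/2) = 0.2948.
P_a = ½K_aγH² = 0.5×0.2948×18.6×5.3² = 77.01 kN/m, acting at H/3 = 1.767 m above the base.
FS_sliding = μW / P_a = 0.41×395.6 / 77.01 = 2.106.

2.11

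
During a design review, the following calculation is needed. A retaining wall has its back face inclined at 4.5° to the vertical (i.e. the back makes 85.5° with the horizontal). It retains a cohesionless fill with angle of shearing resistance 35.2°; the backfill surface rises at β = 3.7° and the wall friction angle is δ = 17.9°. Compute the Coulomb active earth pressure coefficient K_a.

0.288

K_a = sin²(α+φ) / [sin²α · sin(α−δ) · (1 + √{sin(φ+δ)sin(φ−β) / (sin(α−δ)sin(α+β))})²].
With α = 85.5°, φ = 35.2°, δ = 17.9°, β = 3.7°: K_a = 0.2877.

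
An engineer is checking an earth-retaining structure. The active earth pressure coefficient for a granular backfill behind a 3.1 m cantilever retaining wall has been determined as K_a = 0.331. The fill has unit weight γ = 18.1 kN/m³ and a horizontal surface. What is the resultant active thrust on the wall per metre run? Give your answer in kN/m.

P = ½ K_a γ H² = 0.5 × 0.331 × 18.1 × 3.1² = 28.79 kN/m.

28.8 kN/m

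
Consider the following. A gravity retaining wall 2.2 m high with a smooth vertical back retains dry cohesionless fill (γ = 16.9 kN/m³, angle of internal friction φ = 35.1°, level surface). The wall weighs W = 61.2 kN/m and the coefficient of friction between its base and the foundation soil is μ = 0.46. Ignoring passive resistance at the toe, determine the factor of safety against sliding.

K_a = tan²(45° − 35.1°/2) = 0.2698.
P_a = ½K_aγH² = 0.5×0.2698×16.9×2.2² = 11.04 kN/m, acting at H/3 = 0.7333 m above the base.
FS_sliding = μW / P_a = 0.46×61.2 / 11.04 = 2.551.

2.55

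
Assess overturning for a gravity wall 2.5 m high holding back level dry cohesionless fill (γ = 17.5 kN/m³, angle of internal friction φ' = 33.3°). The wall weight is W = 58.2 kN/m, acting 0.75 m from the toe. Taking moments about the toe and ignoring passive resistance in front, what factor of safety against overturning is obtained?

3.29

K_a = tan²(45° − 33.3°/2) = 0.2911.
P_a = ½K_aγH² = 0.5×0.2911×17.5×2.5² = 15.92 kN/m, acting at H/3 = 0.8333 m above the base.
Overturning moment M_o = P_a × H/3 = 15.92 × 0.8333 = 13.27.
Resisting moment M_r = W × 0.75 = 58.2 × 0.75 = 43.65.
FS_overturning = M_r/M_o = 43.65/13.27 = 3.290.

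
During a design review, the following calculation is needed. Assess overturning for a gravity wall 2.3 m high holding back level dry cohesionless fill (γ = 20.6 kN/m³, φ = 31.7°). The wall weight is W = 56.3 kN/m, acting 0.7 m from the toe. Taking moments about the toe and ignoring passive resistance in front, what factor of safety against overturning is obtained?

3.03

K_a = tan²(45° − 31.7°/2) = 0.3111.
P_a = ½K_aγH² = 0.5×0.3111×20.6×2.3² = 16.95 kN/m, acting at H/3 = 0.7667 m above the base.
Overturning moment M_o = P_a × H/3 = 16.95 × 0.7667 = 12.99.
Resisting moment M_r = W × 0.7 = 56.3 × 0.7 = 39.41.
FS_overturning = M_r/M_o = 39.41/12.99 = 3.033.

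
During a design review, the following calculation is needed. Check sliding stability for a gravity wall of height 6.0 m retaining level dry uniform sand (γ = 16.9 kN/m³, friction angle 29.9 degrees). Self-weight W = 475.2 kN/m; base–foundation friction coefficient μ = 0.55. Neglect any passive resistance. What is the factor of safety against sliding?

2.57

K_a = tan²(45° − 29.9°/2) = 0.3347.
P_a = ½K_aγH² = 0.5×0.3347×16.9×6.0² = 101.8 kN/m, acting at H/3 = 2.000 m above the base.
FS_sliding = μW / P_a = 0.55×475.2 / 101.8 = 2.567.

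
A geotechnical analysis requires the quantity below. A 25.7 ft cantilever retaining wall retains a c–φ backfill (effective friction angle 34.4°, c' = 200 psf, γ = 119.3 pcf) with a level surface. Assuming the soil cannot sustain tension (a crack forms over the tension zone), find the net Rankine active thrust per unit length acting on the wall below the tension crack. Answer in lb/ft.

K_a = 0.2780; √K_a = 0.5272.
Tension-crack depth z_c = 2c/(γ√K_a) = 2×200/(119.3×0.5272) = 6.359 ft.
σ_a at base = K_a γ H − 2c√K_a = 0.2780×119.3×25.7 − 2×200×0.5272 = 641.4 psf.
P_a = ½ × 641.4 × (H − z_c) = 0.5×641.4×19.34 = 6203 lb/ft.

6200 lb/ft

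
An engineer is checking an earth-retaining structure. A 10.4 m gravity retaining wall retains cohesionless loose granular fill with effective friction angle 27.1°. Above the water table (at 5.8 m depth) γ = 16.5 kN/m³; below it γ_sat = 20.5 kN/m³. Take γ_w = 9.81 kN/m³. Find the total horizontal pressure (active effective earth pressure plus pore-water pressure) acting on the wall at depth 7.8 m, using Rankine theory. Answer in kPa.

K_a = (1 − sin φ)/(1 + sin φ) = 0.3741.
γ' = 20.5 − 9.81 = 10.69 kN/m³.
Effective vertical stress at 7.8 m: σ'_v = 16.5×5.8 + 10.69×2.00 = 117.1 kPa.
σ'_h = K_a σ'_v = 0.3741 × 117.1 = 43.79 kPa; u = γ_w × 2.00 = 19.62 kPa.
Total σ_h = 43.79 + 19.62 = 63.41 kPa.

63.4 kPa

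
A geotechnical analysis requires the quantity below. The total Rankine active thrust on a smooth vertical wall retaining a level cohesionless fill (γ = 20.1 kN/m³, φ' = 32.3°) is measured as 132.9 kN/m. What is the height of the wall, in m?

6.60 m

K_a = 0.3035. P_a = ½ K_a γ H² ⇒ H = √(2P_a/(K_a γ)).
H = √(2×132.9/(0.3035×20.1)) = 6.601 m.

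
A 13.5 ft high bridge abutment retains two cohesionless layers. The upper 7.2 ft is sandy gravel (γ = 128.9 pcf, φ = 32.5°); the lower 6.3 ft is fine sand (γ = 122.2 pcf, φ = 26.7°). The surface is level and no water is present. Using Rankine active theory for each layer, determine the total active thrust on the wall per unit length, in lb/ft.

4150 lb/ft

K_a1 = tan²(45°−32.5°/2) = 0.3010; K_a2 = tan²(45°−26.7°/2) = 0.3800.
Layer 1: σ at base = K_a1 γ₁ h₁ = 279.3 psf; P₁ = ½×279.3×7.2 = 1006.
Layer 2: σ_v at top = γ₁h₁ = 928.1; σ_h top = K_a2×928.1 = 352.6; σ_h base = K_a2×(928.1+122.2×6.3) = 645.1.
P₂ = ½(352.6+645.1)×6.3 = 3143. Total P_a = 1006+3143 = 4149 lb/ft.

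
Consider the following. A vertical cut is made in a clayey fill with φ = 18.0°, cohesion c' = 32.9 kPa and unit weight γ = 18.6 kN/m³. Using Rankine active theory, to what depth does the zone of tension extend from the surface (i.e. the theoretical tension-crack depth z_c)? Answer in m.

K_a = tan²(45° − 18.0°/2) = 0.5279; √K_a = 0.7265.
The active pressure is zero where K_a γ z = 2c√K_a, so z_c = 2c/(γ√K_a) = 2×32.9/(18.6×0.7265) = 4.869 m.

4.87 m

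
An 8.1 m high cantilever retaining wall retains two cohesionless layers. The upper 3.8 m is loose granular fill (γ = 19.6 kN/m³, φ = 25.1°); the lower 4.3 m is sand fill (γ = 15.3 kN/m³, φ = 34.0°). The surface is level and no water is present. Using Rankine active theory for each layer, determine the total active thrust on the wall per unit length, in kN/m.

188 kN/m

K_a1 = tan²(45°−25.1°/2) = 0.4043; K_a2 = tan²(45°−34.0°/2) = 0.2827.
Layer 1: σ at base = K_a1 γ₁ h₁ = 30.11 kPa; P₁ = ½×30.11×3.8 = 57.21.
Layer 2: σ_v at top = γ₁h₁ = 74.48; σ_h top = K_a2×74.48 = 21.06; σ_h base = K_a2×(74.48+15.3×4.3) = 39.66.
P₂ = ½(21.06+39.66)×4.3 = 130.5. Total P_a = 57.21+130.5 = 187.7 kN/m.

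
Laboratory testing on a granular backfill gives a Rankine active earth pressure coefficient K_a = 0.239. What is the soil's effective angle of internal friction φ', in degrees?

37.9°

K_a = tan²(45° − φ/2) ⇒ 45° − φ/2 = arctan(√0.239) = 26.05°.
φ = 2(45° − 26.05°) = 37.89°.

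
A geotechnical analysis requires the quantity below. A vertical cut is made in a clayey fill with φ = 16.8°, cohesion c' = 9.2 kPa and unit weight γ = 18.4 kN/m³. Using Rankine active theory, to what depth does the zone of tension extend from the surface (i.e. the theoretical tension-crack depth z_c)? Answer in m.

K_a = tan²(45° − 16.8°/2) = 0.5516; √K_a = 0.7427.
The active pressure is zero where K_a γ z = 2c√K_a, so z_c = 2c/(γ√K_a) = 2×9.2/(18.4×0.7427) = 1.347 m.

1.35 m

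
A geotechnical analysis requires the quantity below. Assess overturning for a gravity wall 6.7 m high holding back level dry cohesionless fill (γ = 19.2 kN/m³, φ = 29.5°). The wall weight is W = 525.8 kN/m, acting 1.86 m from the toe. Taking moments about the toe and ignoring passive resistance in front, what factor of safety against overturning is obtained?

2.99

K_a = tan²(45° − 29.5°/2) = 0.3401.
P_a = ½K_aγH² = 0.5×0.3401×19.2×6.7² = 146.6 kN/m, acting at H/3 = 2.233 m above the base.
Overturning moment M_o = P_a × H/3 = 146.6 × 2.233 = 327.3.
Resisting moment M_r = W × 1.86 = 525.8 × 1.86 = 978.0.
FS_overturning = M_r/M_o = 978.0/327.3 = 2.988.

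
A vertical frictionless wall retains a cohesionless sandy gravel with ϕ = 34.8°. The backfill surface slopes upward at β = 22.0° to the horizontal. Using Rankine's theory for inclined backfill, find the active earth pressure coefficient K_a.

0.339

K_a = cos β · (cos β − √(cos²β − cos²φ)) / (cos β + √(cos²β − cos²φ)).
cos β = 0.9272, cos φ = 0.8211, √(cos²β − cos²φ) = 0.4306.
K_a = 0.9272 × (0.9272 − 0.4306)/(0.9272 + 0.4306) = 0.3391.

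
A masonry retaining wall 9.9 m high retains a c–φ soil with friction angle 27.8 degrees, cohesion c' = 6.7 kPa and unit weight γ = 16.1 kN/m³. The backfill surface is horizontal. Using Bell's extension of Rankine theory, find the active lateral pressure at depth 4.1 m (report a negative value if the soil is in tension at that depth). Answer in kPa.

15.9 kPa

K_a = (1 − sin φ)/(1 + sin φ) = 0.3639.
σ_a = K_a γ z − 2c√K_a = 0.3639×16.1×4.1 − 2×6.7×0.6032 = 15.94 kPa.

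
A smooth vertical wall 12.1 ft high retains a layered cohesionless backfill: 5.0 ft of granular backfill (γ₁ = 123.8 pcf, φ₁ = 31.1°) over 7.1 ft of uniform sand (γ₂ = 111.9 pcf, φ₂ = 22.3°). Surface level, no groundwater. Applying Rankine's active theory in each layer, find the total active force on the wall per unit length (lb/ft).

3740 lb/ft

K_a1 = tan²(45°−31.1°/2) = 0.3188; K_a2 = tan²(45°−22.3°/2) = 0.4498.
Layer 1: σ at base = K_a1 γ₁ h₁ = 197.3 psf; P₁ = ½×197.3×5.0 = 493.3.
Layer 2: σ_v at top = γ₁h₁ = 619.0; σ_h top = K_a2×619.0 = 278.5; σ_h base = K_a2×(619.0+111.9×7.1) = 635.9.
P₂ = ½(278.5+635.9)×7.1 = 3246. Total P_a = 493.3+3246 = 3739 lb/ft.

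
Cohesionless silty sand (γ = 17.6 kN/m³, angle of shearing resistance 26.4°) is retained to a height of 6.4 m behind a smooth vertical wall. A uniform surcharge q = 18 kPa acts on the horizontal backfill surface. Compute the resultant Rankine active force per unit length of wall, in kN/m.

K_a = tan²(45° − φ/2) = 0.3844.
Soil triangle: ½ K_a γ H² = 0.5×0.3844×17.6×6.4² = 138.6 kN/m.
Surcharge rectangle: K_a q H = 0.3844×18×6.4 = 44.29 kN/m.
Total = 138.6 + 44.29 = 182.9 kN/m.

183 kN/m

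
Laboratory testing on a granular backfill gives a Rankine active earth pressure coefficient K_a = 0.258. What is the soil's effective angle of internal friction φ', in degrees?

36.1°

K_a = tan²(45° − φ/2) ⇒ 45° − φ/2 = arctan(√0.258) = 26.93°.
φ = 2(45° − 26.93°) = 36.14°.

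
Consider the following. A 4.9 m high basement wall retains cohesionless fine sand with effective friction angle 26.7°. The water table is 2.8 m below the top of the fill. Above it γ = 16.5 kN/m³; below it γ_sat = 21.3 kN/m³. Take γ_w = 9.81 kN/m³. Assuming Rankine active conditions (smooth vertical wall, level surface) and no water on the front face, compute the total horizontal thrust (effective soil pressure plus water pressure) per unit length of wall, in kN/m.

K_a = tan²(45° − φ/2) = 0.3800.
γ' = 21.3 − 9.81 = 11.49 kN/m³. Depth below WT = 2.1 m.
σ'_h at WT = K_a γ d_w = 17.55 kPa; at base = 17.55 + K_a γ' × 2.1 = 26.72 kPa.
P₁ (0–2.8 m) = ½×17.55×2.8 = 24.58. P₂ (2.8–4.9 m) = ½(17.55+26.72)×2.1 = 46.49.
P_w = ½ γ_w h₂² = 0.5×9.81×2.1² = 21.63. Total = 24.58+46.49+21.63 = 92.70 kN/m.

92.7 kN/m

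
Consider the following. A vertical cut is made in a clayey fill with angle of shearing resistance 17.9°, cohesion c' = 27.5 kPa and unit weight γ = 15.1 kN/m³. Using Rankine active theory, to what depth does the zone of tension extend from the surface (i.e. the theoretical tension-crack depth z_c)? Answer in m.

5.00 m

K_a = tan²(45° − 17.9°/2) = 0.5298; √K_a = 0.7279.
The active pressure is zero where K_a γ z = 2c√K_a, so z_c = 2c/(γ√K_a) = 2×27.5/(15.1×0.7279) = 5.004 m.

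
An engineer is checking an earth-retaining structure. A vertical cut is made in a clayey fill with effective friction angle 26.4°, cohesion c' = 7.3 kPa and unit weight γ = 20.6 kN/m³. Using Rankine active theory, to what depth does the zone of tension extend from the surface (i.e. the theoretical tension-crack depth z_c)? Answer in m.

1.14 m

K_a = tan²(45° − 26.4°/2) = 0.3844; √K_a = 0.6200.
The active pressure is zero where K_a γ z = 2c√K_a, so z_c = 2c/(γ√K_a) = 2×7.3/(20.6×0.6200) = 1.143 m.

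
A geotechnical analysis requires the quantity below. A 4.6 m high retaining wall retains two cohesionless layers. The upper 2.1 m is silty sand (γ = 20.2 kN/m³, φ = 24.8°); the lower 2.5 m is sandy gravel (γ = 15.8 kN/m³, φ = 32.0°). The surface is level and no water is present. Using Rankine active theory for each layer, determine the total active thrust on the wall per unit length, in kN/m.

66.0 kN/m

K_a1 = tan²(45°−24.8°/2) = 0.4090; K_a2 = tan²(45°−32.0°/2) = 0.3073.
Layer 1: σ at base = K_a1 γ₁ h₁ = 17.35 kPa; P₁ = ½×17.35×2.1 = 18.22.
Layer 2: σ_v at top = γ₁h₁ = 42.42; σ_h top = K_a2×42.42 = 13.03; σ_h base = K_a2×(42.42+15.8×2.5) = 25.17.
P₂ = ½(13.03+25.17)×2.5 = 47.76. Total P_a = 18.22+47.76 = 65.97 kN/m.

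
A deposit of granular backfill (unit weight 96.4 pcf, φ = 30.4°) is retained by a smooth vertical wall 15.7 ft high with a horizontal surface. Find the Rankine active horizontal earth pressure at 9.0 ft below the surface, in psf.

285 psf

K_a = (1 − sin φ)/(1 + sin φ) = 0.3280.
σ_h = K_a γ z = 0.3280 × 96.4 × 9.0 = 284.6 psf.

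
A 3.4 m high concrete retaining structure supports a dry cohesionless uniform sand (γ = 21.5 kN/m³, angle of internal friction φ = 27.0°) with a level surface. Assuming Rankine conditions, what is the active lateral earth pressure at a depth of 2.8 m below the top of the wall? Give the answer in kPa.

22.6 kPa

K_a = (1 − sin φ)/(1 + sin φ) = 0.3755.
σ_h = K_a γ z = 0.3755 × 21.5 × 2.8 = 22.61 kPa.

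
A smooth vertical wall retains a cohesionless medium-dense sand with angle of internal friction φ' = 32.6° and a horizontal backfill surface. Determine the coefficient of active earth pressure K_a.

0.300

K_a = (1 − sin φ)/(1 + sin φ) = (1 − sin 32.6°)/(1 + sin 32.6°) = 0.2997.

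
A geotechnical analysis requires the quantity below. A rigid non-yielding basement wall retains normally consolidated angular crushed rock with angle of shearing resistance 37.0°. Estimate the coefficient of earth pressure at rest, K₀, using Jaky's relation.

0.398

K₀ = 1 − sin φ' = 1 − sin 37.0° = 0.3982.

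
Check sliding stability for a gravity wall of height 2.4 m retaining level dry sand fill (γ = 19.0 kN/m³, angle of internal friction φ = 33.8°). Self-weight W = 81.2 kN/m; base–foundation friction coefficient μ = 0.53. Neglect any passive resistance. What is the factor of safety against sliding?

K_a = tan²(45° − 33.8°/2) = 0.2851.
P_a = ½K_aγH² = 0.5×0.2851×19.0×2.4² = 15.60 kN/m, acting at H/3 = 0.8000 m above the base.
FS_sliding = μW / P_a = 0.53×81.2 / 15.60 = 2.759.

2.76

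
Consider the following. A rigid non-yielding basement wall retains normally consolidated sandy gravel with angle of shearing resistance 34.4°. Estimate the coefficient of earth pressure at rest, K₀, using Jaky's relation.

K₀ = 1 − sin φ' = 1 − sin 34.4° = 0.4350.

0.435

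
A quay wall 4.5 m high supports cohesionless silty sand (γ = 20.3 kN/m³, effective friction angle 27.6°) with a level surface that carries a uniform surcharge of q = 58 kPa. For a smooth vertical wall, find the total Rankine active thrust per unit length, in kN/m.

K_a = tan²(45° − φ/2) = 0.3668.
Soil triangle: ½ K_a γ H² = 0.5×0.3668×20.3×4.5² = 75.39 kN/m.
Surcharge rectangle: K_a q H = 0.3668×58×4.5 = 95.73 kN/m.
Total = 75.39 + 95.73 = 171.1 kN/m.

171 kN/m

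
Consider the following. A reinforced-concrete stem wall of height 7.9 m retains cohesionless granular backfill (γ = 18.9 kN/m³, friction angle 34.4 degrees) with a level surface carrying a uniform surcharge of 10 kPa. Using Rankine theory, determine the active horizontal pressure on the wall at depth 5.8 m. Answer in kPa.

33.3 kPa

K_a = (1 − sin φ)/(1 + sin φ) = 0.2780.
σ_v = γz + q = 18.9 × 5.8 + 10 = 119.6 kPa.
σ_h = K_a σ_v = 0.2780 × 119.6 = 33.25 kPa.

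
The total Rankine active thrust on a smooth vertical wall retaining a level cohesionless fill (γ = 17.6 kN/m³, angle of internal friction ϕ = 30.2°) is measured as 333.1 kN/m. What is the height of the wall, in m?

10.7 m

K_a = 0.3307. P_a = ½ K_a γ H² ⇒ H = √(2P_a/(K_a γ)).
H = √(2×333.1/(0.3307×17.6)) = 10.70 m.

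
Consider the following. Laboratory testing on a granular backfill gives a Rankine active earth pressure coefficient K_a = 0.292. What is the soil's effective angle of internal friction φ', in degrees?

33.2°

K_a = tan²(45° − φ/2) ⇒ 45° − φ/2 = arctan(√0.292) = 28.39°.
φ = 2(45° − 28.39°) = 33.23°.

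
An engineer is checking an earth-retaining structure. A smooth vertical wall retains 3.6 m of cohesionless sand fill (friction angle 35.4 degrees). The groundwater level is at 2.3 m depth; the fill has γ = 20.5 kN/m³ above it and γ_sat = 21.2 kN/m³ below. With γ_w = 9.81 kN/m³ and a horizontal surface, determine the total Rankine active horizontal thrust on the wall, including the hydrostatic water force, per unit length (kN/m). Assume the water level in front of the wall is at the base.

41.6 kN/m

K_a = tan²(45° − φ/2) = 0.2664.
γ' = 21.2 − 9.81 = 11.39 kN/m³. Depth below WT = 1.3 m.
σ'_h at WT = K_a γ d_w = 12.56 kPa; at base = 12.56 + K_a γ' × 1.3 = 16.51 kPa.
P₁ (0–2.3 m) = ½×12.56×2.3 = 14.44. P₂ (2.3–3.6 m) = ½(12.56+16.51)×1.3 = 18.89.
P_w = ½ γ_w h₂² = 0.5×9.81×1.3² = 8.289. Total = 14.44+18.89+8.289 = 41.63 kN/m.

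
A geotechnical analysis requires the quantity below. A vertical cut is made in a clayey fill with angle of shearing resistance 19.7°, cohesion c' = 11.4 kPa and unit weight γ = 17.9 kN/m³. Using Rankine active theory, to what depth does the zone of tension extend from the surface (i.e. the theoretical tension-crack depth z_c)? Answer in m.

1.81 m

K_a = tan²(45° − 19.7°/2) = 0.4958; √K_a = 0.7041.
The active pressure is zero where K_a γ z = 2c√K_a, so z_c = 2c/(γ√K_a) = 2×11.4/(17.9×0.7041) = 1.809 m.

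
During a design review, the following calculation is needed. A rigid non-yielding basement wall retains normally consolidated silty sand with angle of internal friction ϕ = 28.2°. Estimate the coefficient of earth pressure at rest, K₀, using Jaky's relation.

K₀ = 1 − sin φ' = 1 − sin 28.2° = 0.5274.

0.527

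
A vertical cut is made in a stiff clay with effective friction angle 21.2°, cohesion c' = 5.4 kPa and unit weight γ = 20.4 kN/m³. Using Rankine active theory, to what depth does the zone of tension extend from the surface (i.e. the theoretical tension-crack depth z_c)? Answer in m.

K_a = tan²(45° − 21.2°/2) = 0.4688; √K_a = 0.6847.
The active pressure is zero where K_a γ z = 2c√K_a, so z_c = 2c/(γ√K_a) = 2×5.4/(20.4×0.6847) = 0.7732 m.

0.773 m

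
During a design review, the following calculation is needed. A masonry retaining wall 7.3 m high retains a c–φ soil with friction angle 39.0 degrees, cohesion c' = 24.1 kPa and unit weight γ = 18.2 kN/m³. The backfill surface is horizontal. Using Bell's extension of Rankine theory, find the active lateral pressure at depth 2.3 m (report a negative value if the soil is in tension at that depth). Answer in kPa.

K_a = (1 − sin φ)/(1 + sin φ) = 0.2275.
σ_a = K_a γ z − 2c√K_a = 0.2275×18.2×2.3 − 2×24.1×0.4770 = -13.47 kPa.

-13.5 kPa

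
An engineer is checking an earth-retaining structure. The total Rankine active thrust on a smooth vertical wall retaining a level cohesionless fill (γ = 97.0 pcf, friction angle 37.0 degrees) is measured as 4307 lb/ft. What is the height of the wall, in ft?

18.9 ft

K_a = 0.2486. P_a = ½ K_a γ H² ⇒ H = √(2P_a/(K_a γ)).
H = √(2×4307/(0.2486×97.0)) = 18.90 ft.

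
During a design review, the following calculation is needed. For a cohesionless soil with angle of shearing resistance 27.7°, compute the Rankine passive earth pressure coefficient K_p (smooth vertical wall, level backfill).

K_p = (1 + sin φ)/(1 − sin φ) = tan²(45° + 27.7°/2) = 2.737.

2.74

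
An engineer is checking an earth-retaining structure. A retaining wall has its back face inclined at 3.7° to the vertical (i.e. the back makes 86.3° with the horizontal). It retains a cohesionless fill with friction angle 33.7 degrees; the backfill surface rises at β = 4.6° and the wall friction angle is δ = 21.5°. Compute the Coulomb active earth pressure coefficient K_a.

K_a = sin²(α+φ) / [sin²α · sin(α−δ) · (1 + √{sin(φ+δ)sin(φ−β) / (sin(α−δ)sin(α+β))})²].
With α = 86.3°, φ = 33.7°, δ = 21.5°, β = 4.6°: K_a = 0.3005.

0.300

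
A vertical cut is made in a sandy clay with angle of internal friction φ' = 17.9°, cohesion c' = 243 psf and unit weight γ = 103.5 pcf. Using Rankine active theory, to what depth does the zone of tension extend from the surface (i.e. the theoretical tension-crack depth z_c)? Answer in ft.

K_a = tan²(45° − 17.9°/2) = 0.5298; √K_a = 0.7279.
The active pressure is zero where K_a γ z = 2c√K_a, so z_c = 2c/(γ√K_a) = 2×243/(103.5×0.7279) = 6.451 ft.

6.45 ft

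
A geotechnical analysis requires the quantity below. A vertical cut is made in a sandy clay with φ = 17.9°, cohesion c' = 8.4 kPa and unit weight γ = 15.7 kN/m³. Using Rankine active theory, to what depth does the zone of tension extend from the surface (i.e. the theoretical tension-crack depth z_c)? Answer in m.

1.47 m

K_a = tan²(45° − 17.9°/2) = 0.5298; √K_a = 0.7279.
The active pressure is zero where K_a γ z = 2c√K_a, so z_c = 2c/(γ√K_a) = 2×8.4/(15.7×0.7279) = 1.470 m.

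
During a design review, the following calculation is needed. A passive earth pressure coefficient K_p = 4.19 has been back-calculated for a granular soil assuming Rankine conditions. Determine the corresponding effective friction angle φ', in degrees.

37.9°

K_p = (1+sin φ)/(1−sin φ) ⇒ sin φ = (K_p − 1)/(K_p + 1) = 0.6146.
φ = arcsin(0.6146) = 37.93°.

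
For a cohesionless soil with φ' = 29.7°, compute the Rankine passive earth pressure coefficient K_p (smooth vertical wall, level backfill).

2.96

K_p = (1 + sin φ)/(1 − sin φ) = tan²(45° + 29.7°/2) = 2.964.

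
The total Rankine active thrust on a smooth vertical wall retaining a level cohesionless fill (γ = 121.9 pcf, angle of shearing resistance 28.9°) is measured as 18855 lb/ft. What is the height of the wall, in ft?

29.8 ft

K_a = 0.3484. P_a = ½ K_a γ H² ⇒ H = √(2P_a/(K_a γ)).
H = √(2×18855/(0.3484×121.9)) = 29.80 ft.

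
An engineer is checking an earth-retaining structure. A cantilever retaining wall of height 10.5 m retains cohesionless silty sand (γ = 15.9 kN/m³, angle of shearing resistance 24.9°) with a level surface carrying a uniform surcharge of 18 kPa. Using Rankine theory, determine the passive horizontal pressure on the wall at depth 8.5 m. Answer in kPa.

376 kPa

K_p = (1 + sin φ)/(1 − sin φ) = 2.454.
σ_v = γz + q = 15.9 × 8.5 + 18 = 153.2 kPa.
σ_h = K_p σ_v = 2.454 × 153.2 = 375.9 kPa.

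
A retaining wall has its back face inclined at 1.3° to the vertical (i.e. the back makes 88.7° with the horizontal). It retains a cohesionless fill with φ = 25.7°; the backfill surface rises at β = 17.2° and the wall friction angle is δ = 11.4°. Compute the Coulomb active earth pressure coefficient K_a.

0.497

K_a = sin²(α+φ) / [sin²α · sin(α−δ) · (1 + √{sin(φ+δ)sin(φ−β) / (sin(α−δ)sin(α+β))})²].
With α = 88.7°, φ = 25.7°, δ = 11.4°, β = 17.2°: K_a = 0.4970.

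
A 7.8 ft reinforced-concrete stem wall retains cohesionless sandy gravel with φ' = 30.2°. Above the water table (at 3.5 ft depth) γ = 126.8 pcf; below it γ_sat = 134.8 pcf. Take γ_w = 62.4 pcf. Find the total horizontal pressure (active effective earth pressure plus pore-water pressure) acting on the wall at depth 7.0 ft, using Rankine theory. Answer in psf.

449 psf

K_a = (1 − sin φ)/(1 + sin φ) = 0.3307.
γ' = 134.8 − 62.4 = 72.40 pcf.
Effective vertical stress at 7.0 ft: σ'_v = 126.8×3.5 + 72.40×3.50 = 697.2 psf.
σ'_h = K_a σ'_v = 0.3307 × 697.2 = 230.5 psf; u = γ_w × 3.50 = 218.4 psf.
Total σ_h = 230.5 + 218.4 = 448.9 psf.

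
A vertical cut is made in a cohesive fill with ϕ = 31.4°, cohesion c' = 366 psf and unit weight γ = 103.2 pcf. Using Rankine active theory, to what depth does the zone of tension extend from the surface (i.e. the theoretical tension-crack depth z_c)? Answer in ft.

12.6 ft

K_a = tan²(45° − 31.4°/2) = 0.3149; √K_a = 0.5612.
The active pressure is zero where K_a γ z = 2c√K_a, so z_c = 2c/(γ√K_a) = 2×366/(103.2×0.5612) = 12.64 ft.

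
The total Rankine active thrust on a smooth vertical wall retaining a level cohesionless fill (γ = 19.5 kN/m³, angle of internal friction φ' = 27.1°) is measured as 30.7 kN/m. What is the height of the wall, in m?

K_a = 0.3741. P_a = ½ K_a γ H² ⇒ H = √(2P_a/(K_a γ)).
H = √(2×30.7/(0.3741×19.5)) = 2.901 m.

2.90 m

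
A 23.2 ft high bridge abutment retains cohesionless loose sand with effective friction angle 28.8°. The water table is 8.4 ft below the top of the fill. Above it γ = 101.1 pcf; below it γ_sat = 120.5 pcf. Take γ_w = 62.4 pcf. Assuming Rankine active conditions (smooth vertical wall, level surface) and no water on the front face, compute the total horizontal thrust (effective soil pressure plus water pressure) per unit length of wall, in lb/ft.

K_a = tan²(45° − φ/2) = 0.3498.
γ' = 120.5 − 62.4 = 58.10 pcf. Depth below WT = 14.8 ft.
σ'_h at WT = K_a γ d_w = 297.0 psf; at base = 297.0 + K_a γ' × 14.8 = 597.8 psf.
P₁ (0–8.4 ft) = ½×297.0×8.4 = 1247. P₂ (8.4–23.2 ft) = ½(297.0+597.8)×14.8 = 6621.
P_w = ½ γ_w h₂² = 0.5×62.4×14.8² = 6834. Total = 1247+6621+6834 = 14700 lb/ft.

14700 lb/ft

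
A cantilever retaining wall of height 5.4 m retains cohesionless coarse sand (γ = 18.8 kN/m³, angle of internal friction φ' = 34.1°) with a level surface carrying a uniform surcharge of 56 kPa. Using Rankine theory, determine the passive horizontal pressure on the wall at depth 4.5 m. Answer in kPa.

K_p = (1 + sin φ)/(1 − sin φ) = 3.552.
σ_v = γz + q = 18.8 × 4.5 + 56 = 140.6 kPa.
σ_h = K_p σ_v = 3.552 × 140.6 = 499.4 kPa.

499 kPa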